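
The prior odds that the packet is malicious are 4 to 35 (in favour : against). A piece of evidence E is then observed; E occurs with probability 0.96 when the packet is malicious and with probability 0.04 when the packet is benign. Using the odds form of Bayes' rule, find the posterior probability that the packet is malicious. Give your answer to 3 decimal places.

Prior odds = 4/35 = 0.11429. In log-odds, ln(0.11429) = -2.1691.
Add log likelihood ratio: ln(24.000) = 3.1781.
Posterior log-odds = 1.0090, so posterior odds = exp(1.0090) = 2.7429. Converting, P(H|E) = 2.7429/3.7429 = 0.733.

Posterior probability ≈ 0.733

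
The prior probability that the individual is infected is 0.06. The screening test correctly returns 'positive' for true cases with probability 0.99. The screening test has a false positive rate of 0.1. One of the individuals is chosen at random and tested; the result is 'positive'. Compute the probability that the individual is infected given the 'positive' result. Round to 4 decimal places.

P(H | E) ≈ 0.3872

Let H be the event that the individual is infected. P(H) = 0.06, so P(¬H) = 0.94. With E the 'positive' result, P(E|H) = 0.99 and P(E|¬H) = 0.1.
P(E) = 0.99·0.06 + 0.1·0.94 = 0.059400 + 0.094000 = 0.15340.
By Bayes' theorem, P(H|E) = 0.059400 / 0.15340 = 0.3872.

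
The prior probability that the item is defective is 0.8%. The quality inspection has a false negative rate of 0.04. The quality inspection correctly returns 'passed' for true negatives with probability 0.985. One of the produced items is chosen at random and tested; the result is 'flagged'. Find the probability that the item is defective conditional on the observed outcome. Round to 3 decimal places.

Let H be the event that the item is defective. P(H) = 0.008, so P(¬H) = 0.992. With E the 'flagged' result, P(E|H) = 0.96 and P(E|¬H) = 0.015.
P(E) = 0.96·0.008 + 0.015·0.992 = 0.0076800 + 0.014880 = 0.022560.
By Bayes' theorem, P(H|E) = 0.0076800 / 0.022560 = 0.340.

P(H | E) ≈ 0.340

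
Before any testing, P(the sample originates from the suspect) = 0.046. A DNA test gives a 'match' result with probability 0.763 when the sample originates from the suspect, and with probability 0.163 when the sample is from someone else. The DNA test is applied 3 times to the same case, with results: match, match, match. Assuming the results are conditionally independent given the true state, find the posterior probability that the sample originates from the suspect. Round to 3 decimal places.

Let H be the event that the sample originates from the suspect; start with P(H) = 0.046. P('match'|H) = 0.763, P('match'|¬H) = 0.163.
Update on result 1 ('match'): P(H) ← 0.763·0.0460 / (0.763·0.0460 + 0.163·0.9540) = 0.035098/0.19060 = 0.1841.
Update on result 2 ('match'): P(H) ← 0.763·0.1841 / (0.763·0.1841 + 0.163·0.8159) = 0.14050/0.27349 = 0.5137.
Update on result 3 ('match'): P(H) ← 0.763·0.5137 / (0.763·0.5137 + 0.163·0.4863) = 0.39199/0.47125 = 0.8318.

Posterior P(H) ≈ 0.832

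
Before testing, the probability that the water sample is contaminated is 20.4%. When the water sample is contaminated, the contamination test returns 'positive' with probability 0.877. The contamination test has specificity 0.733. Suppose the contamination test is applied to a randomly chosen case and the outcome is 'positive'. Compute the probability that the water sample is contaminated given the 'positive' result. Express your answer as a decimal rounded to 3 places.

Let H be the event that the water sample is contaminated. P(H) = 0.204, so P(¬H) = 0.796. With E the 'positive' result, P(E|H) = 0.877 and P(E|¬H) = 0.267.
P(E) = 0.877·0.204 + 0.267·0.796 = 0.17891 + 0.21253 = 0.39144.
By Bayes' theorem, P(H|E) = 0.17891 / 0.39144 = 0.457.

P(H | E) ≈ 0.457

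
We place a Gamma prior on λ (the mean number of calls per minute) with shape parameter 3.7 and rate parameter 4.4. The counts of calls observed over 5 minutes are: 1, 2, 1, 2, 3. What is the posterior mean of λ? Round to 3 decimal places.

The Poisson likelihood adds the total count to the shape and the number of exposure periods to the rate. Here ∑xᵢ = 9 and n = 5, so shape 3.7→12.7 and rate 4.4→9.4.
E[λ | data] = 12.7/9.4 = 1.351.

Posterior mean ≈ 1.351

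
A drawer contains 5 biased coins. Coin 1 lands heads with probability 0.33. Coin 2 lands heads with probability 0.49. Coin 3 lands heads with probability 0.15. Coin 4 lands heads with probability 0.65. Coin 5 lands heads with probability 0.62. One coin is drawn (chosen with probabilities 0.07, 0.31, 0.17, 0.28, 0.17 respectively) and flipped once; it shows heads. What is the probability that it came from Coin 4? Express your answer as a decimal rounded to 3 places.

Posterior probability ≈ 0.373

P(heads|C1) = 0.33; P(heads|C2) = 0.49; P(heads|C3) = 0.15; P(heads|C4) = 0.65; P(heads|C5) = 0.62.
Prior × likelihood for each source: 0.07·0.33=0.02310, 0.31·0.49=0.1519, 0.17·0.15=0.02550, 0.28·0.65=0.1820, 0.17·0.62=0.1054. Summing gives P(heads) = 0.48790.
P(Coin 4 | heads) = 0.1820 / 0.48790 = 0.373.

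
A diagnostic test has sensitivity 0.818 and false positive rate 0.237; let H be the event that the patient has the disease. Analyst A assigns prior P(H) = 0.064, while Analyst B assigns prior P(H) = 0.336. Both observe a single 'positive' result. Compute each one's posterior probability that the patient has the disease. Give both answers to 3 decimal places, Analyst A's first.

Analyst A: 0.191; Analyst B: 0.636

P('+'|H) = 0.818, P('+'|¬H) = 0.237.
Analyst A: numerator 0.818·0.064 = 0.052352; evidence = 0.052352+0.237·0.936 = 0.27418; posterior = 0.191.
Analyst B: numerator 0.818·0.336 = 0.27485; evidence = 0.27485+0.237·0.664 = 0.43222; posterior = 0.636.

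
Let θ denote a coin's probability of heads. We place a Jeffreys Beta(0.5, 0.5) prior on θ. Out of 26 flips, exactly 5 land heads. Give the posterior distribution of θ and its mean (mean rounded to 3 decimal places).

Posterior: Beta(5.5, 21.5); mean ≈ 0.204

The binomial likelihood is conjugate to the Beta prior: with 5 successes and 21 failures, the posterior is Beta(0.5+5, 0.5+21) = Beta(5.5, 21.5).
Posterior mean = α/(α+β) = 5.5/27 = 0.204.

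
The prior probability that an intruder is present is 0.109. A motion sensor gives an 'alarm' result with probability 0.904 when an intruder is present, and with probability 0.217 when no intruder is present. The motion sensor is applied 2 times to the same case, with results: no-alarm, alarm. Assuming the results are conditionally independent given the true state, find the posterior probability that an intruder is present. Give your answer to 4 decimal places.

Posterior P(H) ≈ 0.0588

Let H be the event that an intruder is present; start with P(H) = 0.109. P('alarm'|H) = 0.904, P('alarm'|¬H) = 0.217.
Update on result 1 ('no-alarm'): P(H) ← 0.096·0.1090 / (0.096·0.1090 + 0.783·0.8910) = 0.010464/0.70812 = 0.0148.
Update on result 2 ('alarm'): P(H) ← 0.904·0.0148 / (0.904·0.0148 + 0.217·0.9852) = 0.013359/0.22715 = 0.0588.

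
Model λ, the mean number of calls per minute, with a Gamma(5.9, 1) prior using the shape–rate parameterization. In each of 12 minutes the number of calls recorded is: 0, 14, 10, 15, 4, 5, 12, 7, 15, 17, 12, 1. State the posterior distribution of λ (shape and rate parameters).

Posterior: Gamma(shape=117.9, rate=13)

Total count ∑xᵢ = 112 over n = 12 minutes.
Gamma is conjugate to the Poisson likelihood: posterior is Gamma(shape = 5.9+112 = 117.9, rate = 1+12 = 13).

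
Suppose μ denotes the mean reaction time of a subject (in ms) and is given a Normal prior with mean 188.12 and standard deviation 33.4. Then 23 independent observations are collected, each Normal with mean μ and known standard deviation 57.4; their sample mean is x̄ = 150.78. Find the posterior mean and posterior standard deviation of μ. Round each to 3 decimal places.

Posterior mean ≈ 155.029; posterior SD ≈ 11.267

Prior precision 1/τ₀² = 1/33.4² = 0.00089641; data precision n/σ² = 23/57.4² = 0.00698078.
Posterior precision = 0.00089641 + 0.00698078 = 0.00787719, giving posterior SD = 1/√0.00787719 = 11.267.
Posterior mean = (0.00089641·188.12 + 0.00698078·150.78) / 0.00787719 = 155.029.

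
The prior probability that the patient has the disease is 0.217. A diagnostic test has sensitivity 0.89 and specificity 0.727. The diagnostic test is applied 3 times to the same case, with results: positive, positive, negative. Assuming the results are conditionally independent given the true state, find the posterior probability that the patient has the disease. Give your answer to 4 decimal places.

Posterior P(H) ≈ 0.3083

With H the event that the patient has the disease, the joint likelihood of the observed sequence is P(data|H) = 0.89·0.89·0.11 = 0.087131 and P(data|¬H) = 0.273·0.273·0.727 = 0.054183.
Bayes: P(H|data) = 0.217·0.087131 / (0.217·0.087131 + 0.783·0.054183) = 0.018907/0.061332 = 0.3083.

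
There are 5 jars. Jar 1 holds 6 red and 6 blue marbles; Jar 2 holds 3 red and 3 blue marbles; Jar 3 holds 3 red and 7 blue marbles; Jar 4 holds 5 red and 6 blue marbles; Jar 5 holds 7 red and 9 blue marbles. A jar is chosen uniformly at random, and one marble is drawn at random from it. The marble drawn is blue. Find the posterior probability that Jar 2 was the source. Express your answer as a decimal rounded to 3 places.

Posterior probability ≈ 0.178

P(blue|Jar 1) = 0.5; P(blue|Jar 2) = 0.5; P(blue|Jar 3) = 0.7; P(blue|Jar 4) = 0.5455; P(blue|Jar 5) = 0.5625.
Prior × likelihood for each source: 0.2·0.5=0.1000, 0.2·0.5=0.1000, 0.2·0.7=0.1400, 0.2·0.5455=0.1091, 0.2·0.5625=0.1125. Summing gives P(blue) = 0.56159.
P(Jar 2 | blue) = 0.1000 / 0.56159 = 0.178.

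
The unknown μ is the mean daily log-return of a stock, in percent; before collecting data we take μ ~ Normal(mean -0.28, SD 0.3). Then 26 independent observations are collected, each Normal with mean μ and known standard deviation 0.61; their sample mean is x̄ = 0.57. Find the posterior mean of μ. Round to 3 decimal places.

Prior precision 1/τ₀² = 1/0.3² = 11.1111; data precision n/σ² = 26/0.61² = 69.8737.
Posterior precision = 11.1111 + 69.8737 = 80.9848.
Posterior mean = (11.1111·-0.28 + 69.8737·0.57) / 80.9848 = 0.453.

Posterior mean ≈ 0.453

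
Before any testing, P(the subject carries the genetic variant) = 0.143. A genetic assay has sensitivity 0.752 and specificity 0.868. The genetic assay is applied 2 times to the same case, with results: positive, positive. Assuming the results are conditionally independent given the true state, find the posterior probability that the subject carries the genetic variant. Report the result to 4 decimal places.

With H the event that the subject carries the genetic variant, the joint likelihood of the observed sequence is P(data|H) = 0.752·0.752 = 0.56550 and P(data|¬H) = 0.132·0.132 = 0.017424.
Bayes: P(H|data) = 0.143·0.56550 / (0.143·0.56550 + 0.857·0.017424) = 0.080867/0.095799 = 0.8441.

Posterior P(H) ≈ 0.8441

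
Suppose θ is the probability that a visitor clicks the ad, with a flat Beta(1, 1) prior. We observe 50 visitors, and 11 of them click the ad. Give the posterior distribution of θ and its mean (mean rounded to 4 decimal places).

The binomial likelihood is conjugate to the Beta prior: with 11 successes and 39 failures, the posterior is Beta(1+11, 1+39) = Beta(12, 40).
E[θ | data] = 12/(12+40) = 0.2308.

Posterior: Beta(12, 40); mean ≈ 0.2308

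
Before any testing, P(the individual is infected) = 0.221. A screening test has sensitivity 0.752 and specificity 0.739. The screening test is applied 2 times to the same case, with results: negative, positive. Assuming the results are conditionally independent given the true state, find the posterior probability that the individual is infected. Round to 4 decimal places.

With H the event that the individual is infected, the joint likelihood of the observed sequence is P(data|H) = 0.248·0.752 = 0.18650 and P(data|¬H) = 0.739·0.261 = 0.19288.
Bayes: P(H|data) = 0.221·0.18650 / (0.221·0.18650 + 0.779·0.19288) = 0.041216/0.19147 = 0.2153.

Posterior P(H) ≈ 0.2153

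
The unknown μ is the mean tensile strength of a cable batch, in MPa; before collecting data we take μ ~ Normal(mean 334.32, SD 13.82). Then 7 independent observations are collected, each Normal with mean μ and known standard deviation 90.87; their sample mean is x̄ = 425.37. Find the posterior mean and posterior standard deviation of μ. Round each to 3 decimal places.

Prior precision 1/τ₀² = 1/13.82² = 0.00523581; data precision n/σ² = 7/90.87² = 0.00084773.
Posterior precision = 0.00523581 + 0.00084773 = 0.00608354, giving posterior SD = 1/√0.00608354 = 12.821.
Posterior mean = (0.00523581·334.32 + 0.00084773·425.37) / 0.00608354 = 347.008.

Posterior mean ≈ 347.008; posterior SD ≈ 12.821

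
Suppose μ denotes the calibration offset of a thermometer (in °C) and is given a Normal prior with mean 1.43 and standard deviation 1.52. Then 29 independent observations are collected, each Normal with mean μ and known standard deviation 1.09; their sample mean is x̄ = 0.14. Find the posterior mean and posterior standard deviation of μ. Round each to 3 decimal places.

With known σ, the Normal prior is conjugate. Weight on the data is w = (n/σ²)/(n/σ² + 1/τ₀²) = 24.4087/(24.4087+0.432825) = 0.98258.
Posterior mean = w·x̄ + (1−w)·μ₀ = 0.98258·0.14 + 0.017423·1.43 = 0.162. Posterior variance = 1/(24.4087+0.432825) = 0.0402551, so SD = 0.201.

Posterior mean ≈ 0.162; posterior SD ≈ 0.201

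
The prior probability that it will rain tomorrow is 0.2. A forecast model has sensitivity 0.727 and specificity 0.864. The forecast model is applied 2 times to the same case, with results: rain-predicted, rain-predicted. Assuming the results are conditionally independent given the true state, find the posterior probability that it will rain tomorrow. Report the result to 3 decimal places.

Posterior P(H) ≈ 0.877

Let H be the event that it will rain tomorrow; start with P(H) = 0.2. P('rain-predicted'|H) = 0.727, P('rain-predicted'|¬H) = 0.136.
Update on result 1 ('rain-predicted'): P(H) ← 0.727·0.2000 / (0.727·0.2000 + 0.136·0.8000) = 0.14540/0.25420 = 0.5720.
Update on result 2 ('rain-predicted'): P(H) ← 0.727·0.5720 / (0.727·0.5720 + 0.136·0.4280) = 0.41584/0.47405 = 0.8772.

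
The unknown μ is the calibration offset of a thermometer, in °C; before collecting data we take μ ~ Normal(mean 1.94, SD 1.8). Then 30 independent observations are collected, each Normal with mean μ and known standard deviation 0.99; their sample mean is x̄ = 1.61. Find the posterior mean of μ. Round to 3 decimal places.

With known σ, the Normal prior is conjugate. Weight on the data is w = (n/σ²)/(n/σ² + 1/τ₀²) = 30.6091/(30.6091+0.308642) = 0.99002.
Posterior mean = w·x̄ + (1−w)·μ₀ = 0.99002·1.61 + 0.0099827·1.94 = 1.613.

Posterior mean ≈ 1.613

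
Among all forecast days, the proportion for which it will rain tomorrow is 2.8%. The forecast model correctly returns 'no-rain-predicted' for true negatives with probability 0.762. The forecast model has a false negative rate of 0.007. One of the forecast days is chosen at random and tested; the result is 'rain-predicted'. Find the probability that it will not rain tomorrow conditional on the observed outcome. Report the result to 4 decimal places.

Let H be the event that it will rain tomorrow. P(H) = 0.028, so P(¬H) = 0.972. With E the 'rain-predicted' result, P(E|H) = 0.993 and P(E|¬H) = 0.238.
P(E) = 0.993·0.028 + 0.238·0.972 = 0.027804 + 0.23134 = 0.25914.
By Bayes' theorem, P(H|E) = 0.027804 / 0.25914 = 0.1073. Hence P(¬H|E) = 1 − 0.1073 = 0.8927.

P(¬H | E) ≈ 0.8927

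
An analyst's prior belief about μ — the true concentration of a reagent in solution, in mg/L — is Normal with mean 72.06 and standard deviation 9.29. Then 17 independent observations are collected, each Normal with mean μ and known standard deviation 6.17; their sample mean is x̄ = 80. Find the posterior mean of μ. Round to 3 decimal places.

Prior precision 1/τ₀² = 1/9.29² = 0.0115869; data precision n/σ² = 17/6.17² = 0.446559.
Posterior precision = 0.0115869 + 0.446559 = 0.458146.
Posterior mean = (0.0115869·72.06 + 0.446559·80) / 0.458146 = 79.799.

Posterior mean ≈ 79.799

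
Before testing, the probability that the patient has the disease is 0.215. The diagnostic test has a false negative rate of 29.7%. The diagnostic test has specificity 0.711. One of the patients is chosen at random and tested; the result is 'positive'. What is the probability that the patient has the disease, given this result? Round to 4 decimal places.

Let H be the event that the patient has the disease. P(H) = 0.215, so P(¬H) = 0.785. With E the 'positive' result, P(E|H) = 0.703 and P(E|¬H) = 0.289.
P(E) = 0.703·0.215 + 0.289·0.785 = 0.15115 + 0.22686 = 0.37801.
By Bayes' theorem, P(H|E) = 0.15115 / 0.37801 = 0.3998.

P(H | E) ≈ 0.3998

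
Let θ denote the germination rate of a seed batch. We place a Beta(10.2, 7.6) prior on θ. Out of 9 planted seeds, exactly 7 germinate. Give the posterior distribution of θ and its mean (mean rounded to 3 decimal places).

Posterior: Beta(17.2, 9.6); mean ≈ 0.642

The binomial likelihood is conjugate to the Beta prior: with 7 successes and 2 failures, the posterior is Beta(10.2+7, 7.6+2) = Beta(17.2, 9.6).
Posterior mean = α/(α+β) = 17.2/26.8 = 0.642.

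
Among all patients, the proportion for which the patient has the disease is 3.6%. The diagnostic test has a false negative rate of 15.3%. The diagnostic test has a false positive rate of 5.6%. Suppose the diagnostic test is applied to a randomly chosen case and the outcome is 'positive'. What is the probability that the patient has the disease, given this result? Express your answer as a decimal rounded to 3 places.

Write H for 'the patient has the disease'. Prior odds H:¬H = 0.036/0.964 = 0.037344. For the 'positive' outcome, the likelihood ratio is 0.847/0.056 = 15.125.
Posterior odds = 0.037344 × 15.125 = 0.56483, so P(H|E) = 0.56483/(1+0.56483) = 0.361.

P(H | E) ≈ 0.361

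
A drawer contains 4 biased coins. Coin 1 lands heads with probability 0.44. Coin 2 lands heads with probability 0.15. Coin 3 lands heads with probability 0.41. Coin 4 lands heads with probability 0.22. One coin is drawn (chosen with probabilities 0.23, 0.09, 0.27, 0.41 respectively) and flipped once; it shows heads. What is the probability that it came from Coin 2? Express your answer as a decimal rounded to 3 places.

P(heads|C1) = 0.44; P(heads|C2) = 0.15; P(heads|C3) = 0.41; P(heads|C4) = 0.22.
Prior × likelihood for each source: 0.23·0.44=0.1012, 0.09·0.15=0.01350, 0.27·0.41=0.1107, 0.41·0.22=0.09020. Summing gives P(heads) = 0.31560.
P(Coin 2 | heads) = 0.01350 / 0.31560 = 0.043.

Posterior probability ≈ 0.043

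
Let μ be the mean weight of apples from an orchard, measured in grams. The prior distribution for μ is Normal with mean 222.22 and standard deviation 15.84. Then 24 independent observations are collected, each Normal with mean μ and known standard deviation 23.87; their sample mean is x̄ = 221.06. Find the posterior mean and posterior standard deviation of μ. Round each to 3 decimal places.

Prior precision 1/τ₀² = 1/15.84² = 0.00398556; data precision n/σ² = 24/23.87² = 0.0421217.
Posterior precision = 0.00398556 + 0.0421217 = 0.0461073, giving posterior SD = 1/√0.0461073 = 4.657.
Posterior mean = (0.00398556·222.22 + 0.0421217·221.06) / 0.0461073 = 221.160.

Posterior mean ≈ 221.160; posterior SD ≈ 4.657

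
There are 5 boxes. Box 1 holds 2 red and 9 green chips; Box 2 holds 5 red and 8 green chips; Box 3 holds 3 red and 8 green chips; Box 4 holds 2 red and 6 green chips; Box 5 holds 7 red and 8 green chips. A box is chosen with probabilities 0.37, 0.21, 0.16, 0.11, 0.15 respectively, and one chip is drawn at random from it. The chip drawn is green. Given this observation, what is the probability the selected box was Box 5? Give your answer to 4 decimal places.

Tabulate prior·likelihood by source: [1] prior 0.37, lik 0.8182, product 0.3027; [2] prior 0.21, lik 0.6154, product 0.1292; [3] prior 0.16, lik 0.7273, product 0.1164; [4] prior 0.11, lik 0.75, product 0.08250; [5] prior 0.15, lik 0.5333, product 0.08000.
Normalizing constant = 0.71082; the posterior for Box 5 is its product over the sum, 0.08000/0.71082 = 0.1125.

Posterior probability ≈ 0.1125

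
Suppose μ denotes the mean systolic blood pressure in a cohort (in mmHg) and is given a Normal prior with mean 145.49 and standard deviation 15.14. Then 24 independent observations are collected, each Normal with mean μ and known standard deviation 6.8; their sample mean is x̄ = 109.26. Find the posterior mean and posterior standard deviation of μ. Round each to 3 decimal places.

Posterior mean ≈ 109.562; posterior SD ≈ 1.382

Prior precision 1/τ₀² = 1/15.14² = 0.00436263; data precision n/σ² = 24/6.8² = 0.519031.
Posterior precision = 0.00436263 + 0.519031 = 0.523394, giving posterior SD = 1/√0.523394 = 1.382.
Posterior mean = (0.00436263·145.49 + 0.519031·109.26) / 0.523394 = 109.562.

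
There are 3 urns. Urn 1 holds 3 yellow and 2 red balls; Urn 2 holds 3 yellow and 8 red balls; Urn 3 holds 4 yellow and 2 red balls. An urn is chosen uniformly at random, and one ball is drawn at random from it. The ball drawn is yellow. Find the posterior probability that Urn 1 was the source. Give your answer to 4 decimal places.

Tabulate prior·likelihood by source: [1] prior 0.333333, lik 0.6, product 0.2000; [2] prior 0.333333, lik 0.2727, product 0.09091; [3] prior 0.333333, lik 0.6667, product 0.2222.
Normalizing constant = 0.51313; the posterior for Urn 1 is its product over the sum, 0.2000/0.51313 = 0.3898.

Posterior probability ≈ 0.3898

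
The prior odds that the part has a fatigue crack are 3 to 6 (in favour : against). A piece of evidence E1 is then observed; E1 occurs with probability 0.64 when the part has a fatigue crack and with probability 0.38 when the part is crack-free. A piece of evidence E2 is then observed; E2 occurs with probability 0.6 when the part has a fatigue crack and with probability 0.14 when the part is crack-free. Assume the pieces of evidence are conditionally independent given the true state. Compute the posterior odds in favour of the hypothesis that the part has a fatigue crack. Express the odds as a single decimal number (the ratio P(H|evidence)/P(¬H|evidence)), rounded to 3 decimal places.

Prior odds = 3/6 = 0.50000.
Likelihood ratio for E1 = 0.64/0.38 = 1.6842.
Likelihood ratio for E2 = 0.6/0.14 = 4.2857.
Posterior odds = prior odds × LR₁ × LR₂ = 3.6090.

Posterior odds ≈ 3.609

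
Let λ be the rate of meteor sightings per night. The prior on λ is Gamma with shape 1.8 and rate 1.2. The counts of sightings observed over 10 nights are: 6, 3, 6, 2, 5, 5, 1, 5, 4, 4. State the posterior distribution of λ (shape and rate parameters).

Total count ∑xᵢ = 41 over n = 10 nights.
Gamma is conjugate to the Poisson likelihood: posterior is Gamma(shape = 1.8+41 = 42.8, rate = 1.2+10 = 11.2).

Posterior: Gamma(shape=42.8, rate=11.2)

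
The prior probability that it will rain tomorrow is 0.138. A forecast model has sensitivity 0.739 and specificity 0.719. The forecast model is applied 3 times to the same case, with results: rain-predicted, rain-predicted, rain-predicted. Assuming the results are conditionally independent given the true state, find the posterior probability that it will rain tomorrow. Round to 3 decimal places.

Posterior P(H) ≈ 0.744

Let H be the event that it will rain tomorrow; start with P(H) = 0.138. P('rain-predicted'|H) = 0.739, P('rain-predicted'|¬H) = 0.281.
Update on result 1 ('rain-predicted'): P(H) ← 0.739·0.1380 / (0.739·0.1380 + 0.281·0.8620) = 0.10198/0.34420 = 0.2963.
Update on result 2 ('rain-predicted'): P(H) ← 0.739·0.2963 / (0.739·0.2963 + 0.281·0.7037) = 0.21895/0.41670 = 0.5254.
Update on result 3 ('rain-predicted'): P(H) ← 0.739·0.5254 / (0.739·0.5254 + 0.281·0.4746) = 0.38831/0.52166 = 0.7444.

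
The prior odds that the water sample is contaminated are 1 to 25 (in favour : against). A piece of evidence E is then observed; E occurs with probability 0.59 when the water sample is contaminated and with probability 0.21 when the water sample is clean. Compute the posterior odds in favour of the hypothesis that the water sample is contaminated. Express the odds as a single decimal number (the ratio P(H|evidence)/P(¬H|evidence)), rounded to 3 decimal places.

Posterior odds ≈ 0.112

Prior odds = 1/25 = 0.040000. In log-odds, ln(0.040000) = -3.2189.
Add log likelihood ratio: ln(2.8095) = 1.0330.
Posterior log-odds = -2.1859, so posterior odds = exp(-2.1859) = 0.11238.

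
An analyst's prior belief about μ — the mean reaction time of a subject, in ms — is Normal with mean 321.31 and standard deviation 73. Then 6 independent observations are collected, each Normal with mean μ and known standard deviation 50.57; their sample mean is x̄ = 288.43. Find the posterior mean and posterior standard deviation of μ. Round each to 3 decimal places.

Posterior mean ≈ 290.865; posterior SD ≈ 19.866

Prior precision 1/τ₀² = 1/73² = 0.00018765; data precision n/σ² = 6/50.57² = 0.00234620.
Posterior precision = 0.00018765 + 0.00234620 = 0.00253385, giving posterior SD = 1/√0.00253385 = 19.866.
Posterior mean = (0.00018765·321.31 + 0.00234620·288.43) / 0.00253385 = 290.865.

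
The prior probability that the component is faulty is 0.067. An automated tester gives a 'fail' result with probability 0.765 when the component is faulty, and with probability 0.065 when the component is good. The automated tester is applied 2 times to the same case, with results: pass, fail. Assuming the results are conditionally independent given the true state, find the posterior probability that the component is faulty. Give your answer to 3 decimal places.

Posterior P(H) ≈ 0.175

Let H be the event that the component is faulty; start with P(H) = 0.067. P('fail'|H) = 0.765, P('fail'|¬H) = 0.065.
Update on result 1 ('pass'): P(H) ← 0.235·0.0670 / (0.235·0.0670 + 0.935·0.9330) = 0.015745/0.88810 = 0.0177.
Update on result 2 ('fail'): P(H) ← 0.765·0.0177 / (0.765·0.0177 + 0.065·0.9823) = 0.013563/0.077410 = 0.1752.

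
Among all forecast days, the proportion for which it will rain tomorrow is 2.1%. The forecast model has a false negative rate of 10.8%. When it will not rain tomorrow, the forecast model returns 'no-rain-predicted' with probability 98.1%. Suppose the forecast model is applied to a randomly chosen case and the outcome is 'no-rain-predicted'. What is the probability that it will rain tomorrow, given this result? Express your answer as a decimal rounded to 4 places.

P(H | E) ≈ 0.0024

Let H be the event that it will rain tomorrow. P(H) = 0.021, so P(¬H) = 0.979. With E the 'no-rain-predicted' result, P(E|H) = 0.108 and P(E|¬H) = 0.981.
P(E) = 0.108·0.021 + 0.981·0.979 = 0.0022680 + 0.96040 = 0.96267.
By Bayes' theorem, P(H|E) = 0.0022680 / 0.96267 = 0.0024.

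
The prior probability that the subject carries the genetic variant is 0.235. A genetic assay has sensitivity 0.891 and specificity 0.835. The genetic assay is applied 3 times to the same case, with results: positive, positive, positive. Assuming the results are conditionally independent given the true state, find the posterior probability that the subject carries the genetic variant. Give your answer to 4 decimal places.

Posterior P(H) ≈ 0.9797

Let H be the event that the subject carries the genetic variant; start with P(H) = 0.235. P('positive'|H) = 0.891, P('positive'|¬H) = 0.165.
Update on result 1 ('positive'): P(H) ← 0.891·0.2350 / (0.891·0.2350 + 0.165·0.7650) = 0.20938/0.33561 = 0.6239.
Update on result 2 ('positive'): P(H) ← 0.891·0.6239 / (0.891·0.6239 + 0.165·0.3761) = 0.55589/0.61795 = 0.8996.
Update on result 3 ('positive'): P(H) ← 0.891·0.8996 / (0.891·0.8996 + 0.165·0.1004) = 0.80152/0.81809 = 0.9797.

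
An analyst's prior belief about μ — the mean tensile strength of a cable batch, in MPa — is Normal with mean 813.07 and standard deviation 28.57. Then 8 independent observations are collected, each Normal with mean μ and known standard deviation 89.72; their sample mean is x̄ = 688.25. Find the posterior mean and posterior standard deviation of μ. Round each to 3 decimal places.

With known σ, the Normal prior is conjugate. Weight on the data is w = (n/σ²)/(n/σ² + 1/τ₀²) = 0.00099383/(0.00099383+0.00122512) = 0.44788.
Posterior mean = w·x̄ + (1−w)·μ₀ = 0.44788·688.25 + 0.55212·813.07 = 757.165. Posterior variance = 1/(0.00099383+0.00122512) = 450.663, so SD = 21.229.

Posterior mean ≈ 757.165; posterior SD ≈ 21.229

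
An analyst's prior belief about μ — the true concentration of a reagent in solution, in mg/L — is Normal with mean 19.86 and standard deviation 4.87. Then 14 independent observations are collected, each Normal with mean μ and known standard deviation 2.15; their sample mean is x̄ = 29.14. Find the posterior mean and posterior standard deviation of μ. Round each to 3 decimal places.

Prior precision 1/τ₀² = 1/4.87² = 0.0421640; data precision n/σ² = 14/2.15² = 3.02866.
Posterior precision = 0.0421640 + 3.02866 = 3.07083, giving posterior SD = 1/√3.07083 = 0.571.
Posterior mean = (0.0421640·19.86 + 3.02866·29.14) / 3.07083 = 29.013.

Posterior mean ≈ 29.013; posterior SD ≈ 0.571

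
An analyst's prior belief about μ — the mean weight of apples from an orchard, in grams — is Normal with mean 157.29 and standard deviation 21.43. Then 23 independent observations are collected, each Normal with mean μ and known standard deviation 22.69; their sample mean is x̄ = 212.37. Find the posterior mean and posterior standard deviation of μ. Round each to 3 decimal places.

Posterior mean ≈ 209.810; posterior SD ≈ 4.620

Prior precision 1/τ₀² = 1/21.43² = 0.00217749; data precision n/σ² = 23/22.69² = 0.0446744.
Posterior precision = 0.00217749 + 0.0446744 = 0.0468519, giving posterior SD = 1/√0.0468519 = 4.620.
Posterior mean = (0.00217749·157.29 + 0.0446744·212.37) / 0.0468519 = 209.810.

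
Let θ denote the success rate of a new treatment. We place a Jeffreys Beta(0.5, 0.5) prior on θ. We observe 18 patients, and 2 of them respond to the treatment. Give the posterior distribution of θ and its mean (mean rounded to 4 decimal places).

The binomial likelihood is conjugate to the Beta prior: with 2 successes and 16 failures, the posterior is Beta(0.5+2, 0.5+16) = Beta(2.5, 16.5).
Posterior mean = α/(α+β) = 2.5/19 = 0.1316.

Posterior: Beta(2.5, 16.5); mean ≈ 0.1316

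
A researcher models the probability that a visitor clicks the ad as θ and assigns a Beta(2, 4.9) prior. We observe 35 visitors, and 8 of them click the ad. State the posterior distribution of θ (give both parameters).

The binomial likelihood is conjugate to the Beta prior: with 8 successes and 27 failures, the posterior is Beta(2+8, 4.9+27) = Beta(10, 31.9).

Posterior: Beta(10, 31.9)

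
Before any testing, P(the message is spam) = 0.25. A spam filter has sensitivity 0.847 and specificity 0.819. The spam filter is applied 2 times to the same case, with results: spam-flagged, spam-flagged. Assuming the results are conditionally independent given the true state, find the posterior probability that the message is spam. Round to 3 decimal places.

Posterior P(H) ≈ 0.880

With H the event that the message is spam, the joint likelihood of the observed sequence is P(data|H) = 0.847·0.847 = 0.71741 and P(data|¬H) = 0.181·0.181 = 0.032761.
Bayes: P(H|data) = 0.25·0.71741 / (0.25·0.71741 + 0.75·0.032761) = 0.17935/0.20392 = 0.8795.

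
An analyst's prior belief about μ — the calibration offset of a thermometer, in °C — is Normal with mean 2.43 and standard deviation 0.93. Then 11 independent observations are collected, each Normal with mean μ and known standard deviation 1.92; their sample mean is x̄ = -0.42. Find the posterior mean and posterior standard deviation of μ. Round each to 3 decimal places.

Prior precision 1/τ₀² = 1/0.93² = 1.15620; data precision n/σ² = 11/1.92² = 2.98394.
Posterior precision = 1.15620 + 2.98394 = 4.14014, giving posterior SD = 1/√4.14014 = 0.491.
Posterior mean = (1.15620·2.43 + 2.98394·-0.42) / 4.14014 = 0.376.

Posterior mean ≈ 0.376; posterior SD ≈ 0.491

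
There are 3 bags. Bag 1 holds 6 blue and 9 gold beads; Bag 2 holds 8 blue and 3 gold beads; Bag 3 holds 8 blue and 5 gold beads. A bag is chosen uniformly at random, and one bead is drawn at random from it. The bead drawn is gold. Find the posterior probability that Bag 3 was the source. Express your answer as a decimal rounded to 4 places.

P(gold|Bag 1) = 0.6; P(gold|Bag 2) = 0.2727; P(gold|Bag 3) = 0.3846.
Prior × likelihood for each source: 0.333333·0.6=0.2000, 0.333333·0.2727=0.09091, 0.333333·0.3846=0.1282. Summing gives P(gold) = 0.41911.
P(Bag 3 | gold) = 0.1282 / 0.41911 = 0.3059.

Posterior probability ≈ 0.3059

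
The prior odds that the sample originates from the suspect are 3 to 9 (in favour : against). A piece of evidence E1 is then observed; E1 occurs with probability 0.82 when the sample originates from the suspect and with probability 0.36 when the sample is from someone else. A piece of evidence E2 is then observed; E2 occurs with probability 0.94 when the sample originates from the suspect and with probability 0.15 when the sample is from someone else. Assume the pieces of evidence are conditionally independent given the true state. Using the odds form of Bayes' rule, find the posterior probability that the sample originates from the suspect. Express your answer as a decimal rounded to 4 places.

Posterior probability ≈ 0.8263

Prior odds = 3/9 = 0.33333.
Likelihood ratio for E1 = 0.82/0.36 = 2.2778.
Likelihood ratio for E2 = 0.94/0.15 = 6.2667.
Posterior odds = prior odds × LR₁ × LR₂ = 4.7580.
Posterior probability = odds/(1+odds) = 4.7580/5.7580 = 0.8263.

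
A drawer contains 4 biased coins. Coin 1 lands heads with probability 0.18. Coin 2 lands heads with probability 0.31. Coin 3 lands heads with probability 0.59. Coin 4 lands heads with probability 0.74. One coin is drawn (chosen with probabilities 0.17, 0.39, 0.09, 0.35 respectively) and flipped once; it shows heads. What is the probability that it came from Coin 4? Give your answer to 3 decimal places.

Posterior probability ≈ 0.559

Tabulate prior·likelihood by source: [1] prior 0.17, lik 0.18, product 0.03060; [2] prior 0.39, lik 0.31, product 0.1209; [3] prior 0.09, lik 0.59, product 0.05310; [4] prior 0.35, lik 0.74, product 0.2590.
Normalizing constant = 0.46360; the posterior for Coin 4 is its product over the sum, 0.2590/0.46360 = 0.559.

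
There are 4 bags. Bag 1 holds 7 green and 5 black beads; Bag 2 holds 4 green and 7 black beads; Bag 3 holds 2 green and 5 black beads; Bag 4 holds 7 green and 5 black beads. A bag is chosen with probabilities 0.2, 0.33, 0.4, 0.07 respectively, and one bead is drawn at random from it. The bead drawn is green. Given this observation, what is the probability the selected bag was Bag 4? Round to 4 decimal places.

Posterior probability ≈ 0.1042

P(green|Bag 1) = 0.5833; P(green|Bag 2) = 0.3636; P(green|Bag 3) = 0.2857; P(green|Bag 4) = 0.5833.
Prior × likelihood for each source: 0.2·0.5833=0.1167, 0.33·0.3636=0.1200, 0.4·0.2857=0.1143, 0.07·0.5833=0.04083. Summing gives P(green) = 0.39179.
P(Bag 4 | green) = 0.04083 / 0.39179 = 0.1042.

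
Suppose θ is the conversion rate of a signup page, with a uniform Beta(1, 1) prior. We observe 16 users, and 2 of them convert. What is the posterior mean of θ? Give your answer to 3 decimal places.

Posterior mean ≈ 0.167

The binomial likelihood is conjugate to the Beta prior: with 2 successes and 14 failures, the posterior is Beta(1+2, 1+14) = Beta(3, 15).
E[θ | data] = 3/(3+15) = 0.167.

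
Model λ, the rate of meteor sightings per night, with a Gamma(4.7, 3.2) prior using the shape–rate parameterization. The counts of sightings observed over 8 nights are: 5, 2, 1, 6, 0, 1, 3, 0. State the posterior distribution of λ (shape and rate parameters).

The Poisson likelihood adds the total count to the shape and the number of exposure periods to the rate. Here ∑xᵢ = 18 and n = 8, so shape 4.7→22.7 and rate 3.2→11.2.

Posterior: Gamma(shape=22.7, rate=11.2)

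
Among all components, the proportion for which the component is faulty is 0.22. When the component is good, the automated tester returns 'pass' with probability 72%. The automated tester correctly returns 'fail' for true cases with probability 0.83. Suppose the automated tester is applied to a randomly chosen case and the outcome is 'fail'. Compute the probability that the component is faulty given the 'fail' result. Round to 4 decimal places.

Let H be the event that the component is faulty. P(H) = 0.22, so P(¬H) = 0.78. With E the 'fail' result, P(E|H) = 0.83 and P(E|¬H) = 0.28.
P(E) = 0.83·0.22 + 0.28·0.78 = 0.18260 + 0.21840 = 0.40100.
By Bayes' theorem, P(H|E) = 0.18260 / 0.40100 = 0.4554.

P(H | E) ≈ 0.4554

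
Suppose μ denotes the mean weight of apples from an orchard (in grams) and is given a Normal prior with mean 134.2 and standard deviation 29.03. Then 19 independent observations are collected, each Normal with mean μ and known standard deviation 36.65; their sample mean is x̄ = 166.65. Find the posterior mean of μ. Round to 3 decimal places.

With known σ, the Normal prior is conjugate. Weight on the data is w = (n/σ²)/(n/σ² + 1/τ₀²) = 0.0141451/(0.0141451+0.00118660) = 0.92260.
Posterior mean = w·x̄ + (1−w)·μ₀ = 0.92260·166.65 + 0.077396·134.2 = 164.139.

Posterior mean ≈ 164.139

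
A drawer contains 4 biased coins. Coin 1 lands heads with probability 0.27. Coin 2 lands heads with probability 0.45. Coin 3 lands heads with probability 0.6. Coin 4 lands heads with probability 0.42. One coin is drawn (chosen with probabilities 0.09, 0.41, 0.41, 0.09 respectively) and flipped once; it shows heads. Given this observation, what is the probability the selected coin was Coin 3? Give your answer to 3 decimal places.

Tabulate prior·likelihood by source: [1] prior 0.09, lik 0.27, product 0.02430; [2] prior 0.41, lik 0.45, product 0.1845; [3] prior 0.41, lik 0.6, product 0.2460; [4] prior 0.09, lik 0.42, product 0.03780.
Normalizing constant = 0.49260; the posterior for Coin 3 is its product over the sum, 0.2460/0.49260 = 0.499.

Posterior probability ≈ 0.499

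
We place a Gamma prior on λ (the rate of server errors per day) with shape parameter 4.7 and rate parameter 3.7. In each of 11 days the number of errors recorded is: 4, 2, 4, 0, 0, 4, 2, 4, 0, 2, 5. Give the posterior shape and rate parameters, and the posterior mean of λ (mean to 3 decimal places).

Posterior: Gamma(shape=31.7, rate=14.7); mean ≈ 2.156

The Poisson likelihood adds the total count to the shape and the number of exposure periods to the rate. Here ∑xᵢ = 27 and n = 11, so shape 4.7→31.7 and rate 3.7→14.7.
Posterior mean = shape/rate = 31.7/14.7 = 2.156.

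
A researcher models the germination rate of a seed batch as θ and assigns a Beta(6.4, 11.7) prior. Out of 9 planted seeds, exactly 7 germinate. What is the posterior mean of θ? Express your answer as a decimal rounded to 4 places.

Observing 7 successes and 2 failures updates Beta(6.4, 11.7) by adding the success and failure counts to the two shape parameters: α = 6.4+7 = 13.4, β = 11.7+2 = 13.7.
E[θ | data] = 13.4/(13.4+13.7) = 0.4945.

Posterior mean ≈ 0.4945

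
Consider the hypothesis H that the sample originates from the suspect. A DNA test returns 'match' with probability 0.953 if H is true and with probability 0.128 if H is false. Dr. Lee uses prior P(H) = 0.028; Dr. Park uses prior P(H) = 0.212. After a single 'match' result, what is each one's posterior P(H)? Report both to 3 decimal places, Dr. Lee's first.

P('+'|H) = 0.953, P('+'|¬H) = 0.128.
Dr. Lee: numerator 0.953·0.028 = 0.026684; evidence = 0.026684+0.128·0.972 = 0.15110; posterior = 0.177.
Dr. Park: numerator 0.953·0.212 = 0.20204; evidence = 0.20204+0.128·0.788 = 0.30290; posterior = 0.667.

Dr. Lee: 0.177; Dr. Park: 0.667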